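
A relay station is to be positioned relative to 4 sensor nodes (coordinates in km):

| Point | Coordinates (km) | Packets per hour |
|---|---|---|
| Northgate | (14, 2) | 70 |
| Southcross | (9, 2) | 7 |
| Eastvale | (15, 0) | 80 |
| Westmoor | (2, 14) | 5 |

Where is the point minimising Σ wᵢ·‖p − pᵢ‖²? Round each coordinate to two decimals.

(13.91, 1.38)

The minimiser of Σwᵢ‖p−pᵢ‖² is the weighted centroid p* = (Σwᵢpᵢ)/(Σwᵢ).
Σwᵢ = 162.
Σwᵢxᵢ = 70·14 + 7·9 + 80·15 + 5·2 = 2253.
Σwᵢyᵢ = 70·2 + 7·2 + 80·0 + 5·14 = 224.
x* = 2253/162 = 13.91, y* = 224/162 = 1.38.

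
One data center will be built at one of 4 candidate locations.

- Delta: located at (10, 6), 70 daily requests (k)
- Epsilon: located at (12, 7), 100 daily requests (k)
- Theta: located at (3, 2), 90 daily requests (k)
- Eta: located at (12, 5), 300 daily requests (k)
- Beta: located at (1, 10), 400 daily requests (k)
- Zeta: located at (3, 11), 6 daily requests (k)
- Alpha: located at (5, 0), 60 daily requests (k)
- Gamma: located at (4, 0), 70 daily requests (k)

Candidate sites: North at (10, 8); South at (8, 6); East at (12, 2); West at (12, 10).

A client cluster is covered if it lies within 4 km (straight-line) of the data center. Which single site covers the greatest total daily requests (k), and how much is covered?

North, covering 470

Coverage radius r = 4 km; a point is covered iff (Δx)²+(Δy)² ≤ 4² = 16.
  North (10, 8): covers {Delta, Epsilon, Eta} → 470
  South (8, 6): covers {Delta} → 70
  East (12, 2): covers {Eta} → 300
  West (12, 10): covers {Epsilon} → 100
Maximum coverage at North: 470 daily requests (k).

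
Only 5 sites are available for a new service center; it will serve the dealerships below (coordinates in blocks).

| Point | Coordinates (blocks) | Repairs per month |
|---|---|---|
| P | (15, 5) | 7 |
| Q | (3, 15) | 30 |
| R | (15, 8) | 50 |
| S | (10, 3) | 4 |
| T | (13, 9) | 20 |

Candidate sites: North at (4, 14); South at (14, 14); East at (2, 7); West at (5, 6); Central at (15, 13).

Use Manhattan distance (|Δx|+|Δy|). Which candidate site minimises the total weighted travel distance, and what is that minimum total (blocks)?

Central, total 906 blocks

Total weighted distance at each candidate:
  North (4, 14): total = 1398
  South (14, 14): total = 960
  East (2, 7): total = 1383
  West (5, 6): total = 1259
  Central (15, 13): total = 906
Minimum is at Central with total 906 blocks.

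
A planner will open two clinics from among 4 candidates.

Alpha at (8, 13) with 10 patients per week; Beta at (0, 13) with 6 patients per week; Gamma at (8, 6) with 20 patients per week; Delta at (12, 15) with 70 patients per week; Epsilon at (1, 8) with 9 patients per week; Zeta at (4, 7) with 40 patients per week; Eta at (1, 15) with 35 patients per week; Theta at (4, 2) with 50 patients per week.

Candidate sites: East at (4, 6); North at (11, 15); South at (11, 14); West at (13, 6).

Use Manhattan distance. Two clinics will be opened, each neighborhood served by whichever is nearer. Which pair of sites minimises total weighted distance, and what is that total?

{East, North}, total 901

Evaluate every pair (each demand assigned to the nearer of the two):
  {East, North}: total = 901
  {East, South}: total = 996
  {East, West}: total = 1661
  {North, West}: total = 1824
  {South, West}: total = 1913
  {North, South}: total = 2406
Best pair: {East, North} with total 901.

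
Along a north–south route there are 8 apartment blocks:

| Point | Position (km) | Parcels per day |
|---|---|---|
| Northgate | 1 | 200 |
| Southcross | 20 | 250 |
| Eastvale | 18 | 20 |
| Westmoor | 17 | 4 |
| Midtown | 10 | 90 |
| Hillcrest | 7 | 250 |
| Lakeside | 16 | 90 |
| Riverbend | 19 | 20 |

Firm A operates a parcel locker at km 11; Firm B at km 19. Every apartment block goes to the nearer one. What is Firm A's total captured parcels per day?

540

The indifferent point is the midpoint (11+19)/2 = 15; apartment blocks left of it (closer to Firm A at 11) go to Firm A, those right go to Firm B.
  Northgate at 1 (w=200) → Firm A
  Hillcrest at 7 (w=250) → Firm A
  Midtown at 10 (w=90) → Firm A
  Lakeside at 16 (w=90) → Firm B
  Westmoor at 17 (w=4) → Firm B
  Eastvale at 18 (w=20) → Firm B
  Riverbend at 19 (w=20) → Firm B
  Southcross at 20 (w=250) → Firm B
Firm A captures 540; Firm B captures 384.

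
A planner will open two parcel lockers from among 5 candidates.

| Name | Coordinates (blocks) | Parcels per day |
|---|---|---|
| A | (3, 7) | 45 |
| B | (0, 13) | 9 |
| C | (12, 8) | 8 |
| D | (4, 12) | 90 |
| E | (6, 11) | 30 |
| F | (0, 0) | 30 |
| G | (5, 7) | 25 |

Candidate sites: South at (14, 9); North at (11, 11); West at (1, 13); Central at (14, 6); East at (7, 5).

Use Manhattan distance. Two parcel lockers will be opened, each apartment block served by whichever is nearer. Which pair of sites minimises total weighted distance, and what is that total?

{West, East}, total 1373

Evaluate every pair (each demand assigned to the nearer of the two):
  {West, East}: total = 1373
  {North, West}: total = 1581
  {South, West}: total = 1633
  {West, Central}: total = 1641
  {North, East}: total = 1749
  {South, East}: total = 1999
  {Central, East}: total = 2007
  {North, Central}: total = 2409
  {South, North}: total = 2461
  {South, Central}: total = 3046
Best pair: {West, East} with total 1373.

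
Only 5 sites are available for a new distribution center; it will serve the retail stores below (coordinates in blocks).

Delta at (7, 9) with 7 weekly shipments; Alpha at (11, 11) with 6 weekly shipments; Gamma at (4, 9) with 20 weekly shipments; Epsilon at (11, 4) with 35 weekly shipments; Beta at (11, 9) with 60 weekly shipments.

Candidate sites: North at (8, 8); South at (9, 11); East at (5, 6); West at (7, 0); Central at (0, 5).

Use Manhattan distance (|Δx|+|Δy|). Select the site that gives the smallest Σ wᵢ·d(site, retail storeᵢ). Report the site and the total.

Total weighted distance at each candidate:
  North (8, 8): total = 635
  South (9, 11): total = 735
  East (5, 6): total = 1001
  West (7, 0): total = 1453
  Central (0, 5): total = 1659
Minimum is at North with total 635 blocks.

North, total 635 blocks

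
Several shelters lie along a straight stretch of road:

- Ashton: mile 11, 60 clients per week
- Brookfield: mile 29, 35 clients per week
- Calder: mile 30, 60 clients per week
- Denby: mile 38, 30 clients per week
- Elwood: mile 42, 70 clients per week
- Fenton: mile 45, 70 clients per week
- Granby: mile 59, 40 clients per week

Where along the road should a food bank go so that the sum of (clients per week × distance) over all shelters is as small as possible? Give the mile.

For a sum of weighted absolute distances on a line, the optimum is the weighted median (not the mean). Total weight W = 365; half-weight = 182.5.
Sort by position and accumulate weight:
  mile 11 (Ashton, w=60) → cum 60
  mile 29 (Brookfield, w=35) → cum 95
  mile 30 (Calder, w=60) → cum 155
  mile 38 (Denby, w=30) → cum 185  ≥ 182.5 → median here
  mile 42 (Elwood, w=70) → cum 255
  mile 45 (Fenton, w=70) → cum 325
  mile 59 (Granby, w=40) → cum 365
Optimal location: mile 38.

x = 38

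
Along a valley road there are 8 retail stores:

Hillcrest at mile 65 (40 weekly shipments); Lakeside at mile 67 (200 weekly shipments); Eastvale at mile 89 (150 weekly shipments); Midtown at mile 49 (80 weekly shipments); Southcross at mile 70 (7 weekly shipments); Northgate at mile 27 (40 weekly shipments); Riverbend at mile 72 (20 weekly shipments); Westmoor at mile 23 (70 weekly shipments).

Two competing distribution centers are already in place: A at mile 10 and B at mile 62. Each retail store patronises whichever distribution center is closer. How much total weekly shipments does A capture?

110

The indifferent point is the midpoint (10+62)/2 = 36; retail stores left of it (closer to A at 10) go to A, those right go to B.
  Westmoor at 23 (w=70) → A
  Northgate at 27 (w=40) → A
  Midtown at 49 (w=80) → B
  Hillcrest at 65 (w=40) → B
  Lakeside at 67 (w=200) → B
  Southcross at 70 (w=7) → B
  Riverbend at 72 (w=20) → B
  Eastvale at 89 (w=150) → B
A captures 110; B captures 497.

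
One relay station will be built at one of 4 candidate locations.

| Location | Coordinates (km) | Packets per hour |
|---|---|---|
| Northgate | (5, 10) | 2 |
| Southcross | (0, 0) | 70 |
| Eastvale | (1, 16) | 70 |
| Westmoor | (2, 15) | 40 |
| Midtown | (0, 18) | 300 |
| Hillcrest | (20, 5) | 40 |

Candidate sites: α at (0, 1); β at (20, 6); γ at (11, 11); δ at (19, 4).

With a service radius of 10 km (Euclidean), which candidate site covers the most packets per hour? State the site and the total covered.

Coverage radius r = 10 km; a point is covered iff (Δx)²+(Δy)² ≤ 10² = 100.
  α (0, 1): covers {Southcross} → 70
  β (20, 6): covers {Hillcrest} → 40
  γ (11, 11): covers {Northgate, Westmoor} → 42
  δ (19, 4): covers {Hillcrest} → 40
Maximum coverage at α: 70 packets per hour.

α, covering 70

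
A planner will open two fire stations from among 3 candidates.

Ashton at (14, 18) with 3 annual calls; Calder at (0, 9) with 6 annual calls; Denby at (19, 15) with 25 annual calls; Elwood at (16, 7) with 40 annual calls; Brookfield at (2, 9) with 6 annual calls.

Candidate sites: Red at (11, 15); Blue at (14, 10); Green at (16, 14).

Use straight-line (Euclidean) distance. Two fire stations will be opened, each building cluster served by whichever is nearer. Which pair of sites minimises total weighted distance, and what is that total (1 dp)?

Evaluate every pair (each demand assigned to the nearer of the two):
  {Blue, Green}: total = 393.2
  {Red, Blue}: total = 473.8
  {Red, Green}: total = 511.9
Best pair: {Blue, Green} with total 393.2.

{Blue, Green}, total 393.2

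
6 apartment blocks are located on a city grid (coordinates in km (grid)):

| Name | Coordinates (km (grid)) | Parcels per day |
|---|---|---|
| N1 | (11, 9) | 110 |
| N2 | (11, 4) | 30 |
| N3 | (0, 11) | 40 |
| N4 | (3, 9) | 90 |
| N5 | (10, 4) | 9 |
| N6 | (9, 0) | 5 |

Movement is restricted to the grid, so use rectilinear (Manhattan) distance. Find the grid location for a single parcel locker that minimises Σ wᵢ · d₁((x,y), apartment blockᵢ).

Manhattan distance separates: Σwᵢ(|x−xᵢ|+|y−yᵢ|) = Σwᵢ|x−xᵢ| + Σwᵢ|y−yᵢ|, so x and y are optimised independently as 1-D weighted medians.
Total weight W = 284; half = 142.
x-coordinate, sorted with cumulative weight:
  x=0 (N3, w=40) cum 40
  x=3 (N4, w=90) cum 130
  x=9 (N6, w=5) cum 135
  x=10 (N5, w=9) cum 144  ← median
  x=11 (N1, w=110) cum 254
  x=11 (N2, w=30) cum 284
⇒ x* = 10
y-coordinate, sorted with cumulative weight:
  y=0 (N6, w=5) cum 5
  y=4 (N2, w=30) cum 35
  y=4 (N5, w=9) cum 44
  y=9 (N1, w=110) cum 154  ← median
  y=9 (N4, w=90) cum 244
  y=11 (N3, w=40) cum 284
⇒ y* = 9

(10, 9)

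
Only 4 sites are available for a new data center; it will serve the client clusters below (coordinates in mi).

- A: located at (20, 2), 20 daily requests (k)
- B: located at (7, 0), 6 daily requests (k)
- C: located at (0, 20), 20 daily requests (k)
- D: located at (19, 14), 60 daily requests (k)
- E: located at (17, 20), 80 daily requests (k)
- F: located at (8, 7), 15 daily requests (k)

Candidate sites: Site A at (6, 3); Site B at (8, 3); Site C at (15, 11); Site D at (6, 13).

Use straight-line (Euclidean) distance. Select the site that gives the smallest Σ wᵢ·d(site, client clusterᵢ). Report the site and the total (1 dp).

Total weighted distance at each candidate:
  Site A (6, 3): total = 3369.0
  Site B (8, 3): total = 3167.8
  Site C (15, 11): total = 1795.9
  Site D (6, 13): total = 2539.0
Minimum is at Site C with total 1795.9 mi.

Site C, total 1795.9 mi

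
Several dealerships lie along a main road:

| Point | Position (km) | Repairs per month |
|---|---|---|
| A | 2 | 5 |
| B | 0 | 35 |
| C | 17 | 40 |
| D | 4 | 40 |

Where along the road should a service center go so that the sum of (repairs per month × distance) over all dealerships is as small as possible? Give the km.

For a sum of weighted absolute distances on a line, the optimum is the weighted median (not the mean). Total weight W = 120; half-weight = 60.
Sort by position and accumulate weight:
  km 0 (B, w=35) → cum 35
  km 2 (A, w=5) → cum 40
  km 4 (D, w=40) → cum 80  ≥ 60 → median here
  km 17 (C, w=40) → cum 120
Optimal location: km 4.

x = 4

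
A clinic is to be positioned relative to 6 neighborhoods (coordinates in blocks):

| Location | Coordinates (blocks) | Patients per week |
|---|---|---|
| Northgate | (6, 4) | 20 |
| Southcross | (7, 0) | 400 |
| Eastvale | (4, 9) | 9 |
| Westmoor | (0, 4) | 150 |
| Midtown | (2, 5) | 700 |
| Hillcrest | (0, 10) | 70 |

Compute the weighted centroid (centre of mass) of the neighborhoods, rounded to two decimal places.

The minimiser of Σwᵢ‖p−pᵢ‖² is the weighted centroid p* = (Σwᵢpᵢ)/(Σwᵢ).
Σwᵢ = 1349.
Σwᵢxᵢ = 20·6 + 400·7 + 9·4 + 150·0 + 700·2 + 70·0 = 4356.
Σwᵢyᵢ = 20·4 + 400·0 + 9·9 + 150·4 + 700·5 + 70·10 = 4961.
x* = 4356/1349 = 3.23, y* = 4961/1349 = 3.68.

(3.23, 3.68)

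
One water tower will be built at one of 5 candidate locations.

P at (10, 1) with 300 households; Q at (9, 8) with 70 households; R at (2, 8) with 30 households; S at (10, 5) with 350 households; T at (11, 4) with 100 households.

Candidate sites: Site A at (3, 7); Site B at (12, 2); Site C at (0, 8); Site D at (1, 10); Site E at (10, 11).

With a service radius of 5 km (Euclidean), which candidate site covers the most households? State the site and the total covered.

Coverage radius r = 5 km; a point is covered iff (Δx)²+(Δy)² ≤ 5² = 25.
  Site A (3, 7): covers {R} → 30
  Site B (12, 2): covers {P, S, T} → 750
  Site C (0, 8): covers {R} → 30
  Site D (1, 10): covers {R} → 30
  Site E (10, 11): covers {Q} → 70
Maximum coverage at Site B: 750 households.

Site B, covering 750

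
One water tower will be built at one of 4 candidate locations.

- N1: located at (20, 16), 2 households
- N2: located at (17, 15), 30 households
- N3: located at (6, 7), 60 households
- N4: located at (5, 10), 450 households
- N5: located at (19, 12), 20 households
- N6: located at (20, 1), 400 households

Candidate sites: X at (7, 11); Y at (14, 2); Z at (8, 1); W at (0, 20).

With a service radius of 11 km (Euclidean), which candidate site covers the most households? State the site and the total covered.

X, covering 540

Coverage radius r = 11 km; a point is covered iff (Δx)²+(Δy)² ≤ 11² = 121.
  X (7, 11): covers {N2, N3, N4} → 540
  Y (14, 2): covers {N3, N6} → 460
  Z (8, 1): covers {N3, N4} → 510
  W (0, 20): covers {none} → 0
Maximum coverage at X: 540 households.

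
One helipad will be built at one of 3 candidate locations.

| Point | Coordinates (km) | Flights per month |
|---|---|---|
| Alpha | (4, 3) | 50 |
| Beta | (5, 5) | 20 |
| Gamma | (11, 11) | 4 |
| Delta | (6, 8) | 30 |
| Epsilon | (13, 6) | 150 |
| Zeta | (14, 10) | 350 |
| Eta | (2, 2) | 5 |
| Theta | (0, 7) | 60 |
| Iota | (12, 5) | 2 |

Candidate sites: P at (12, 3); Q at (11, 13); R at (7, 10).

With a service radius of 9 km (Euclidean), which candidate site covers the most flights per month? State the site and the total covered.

R, covering 666

Coverage radius r = 9 km; a point is covered iff (Δx)²+(Δy)² ≤ 9² = 81.
  P (12, 3): covers {Alpha, Beta, Gamma, Delta, Epsilon, Zeta, Iota} → 606
  Q (11, 13): covers {Gamma, Delta, Epsilon, Zeta, Iota} → 536
  R (7, 10): covers {Alpha, Beta, Gamma, Delta, Epsilon, Zeta, Theta, Iota} → 666
Maximum coverage at R: 666 flights per month.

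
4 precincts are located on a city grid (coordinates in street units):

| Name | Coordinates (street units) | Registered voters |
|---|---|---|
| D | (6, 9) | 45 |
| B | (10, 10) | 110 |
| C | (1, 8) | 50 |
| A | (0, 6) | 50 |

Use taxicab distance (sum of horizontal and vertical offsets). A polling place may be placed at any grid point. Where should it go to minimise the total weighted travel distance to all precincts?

(6, 9)

Manhattan distance separates: Σwᵢ(|x−xᵢ|+|y−yᵢ|) = Σwᵢ|x−xᵢ| + Σwᵢ|y−yᵢ|, so x and y are optimised independently as 1-D weighted medians.
Total weight W = 255; half = 127.5.
x-coordinate, sorted with cumulative weight:
  x=0 (A, w=50) cum 50
  x=1 (C, w=50) cum 100
  x=6 (D, w=45) cum 145  ← median
  x=10 (B, w=110) cum 255
⇒ x* = 6
y-coordinate, sorted with cumulative weight:
  y=6 (A, w=50) cum 50
  y=8 (C, w=50) cum 100
  y=9 (D, w=45) cum 145  ← median
  y=10 (B, w=110) cum 255
⇒ y* = 9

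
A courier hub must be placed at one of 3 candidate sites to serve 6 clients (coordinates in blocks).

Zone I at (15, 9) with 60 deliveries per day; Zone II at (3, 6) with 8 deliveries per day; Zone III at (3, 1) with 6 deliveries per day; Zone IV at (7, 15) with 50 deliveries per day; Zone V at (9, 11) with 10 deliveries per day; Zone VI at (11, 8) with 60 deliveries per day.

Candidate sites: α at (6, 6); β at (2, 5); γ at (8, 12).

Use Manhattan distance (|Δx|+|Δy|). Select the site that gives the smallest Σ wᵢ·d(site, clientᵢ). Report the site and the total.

γ, total 1424 blocks

Total weighted distance at each candidate:
  α (6, 6): total = 1792
  β (2, 5): total = 2666
  γ (8, 12): total = 1424
Minimum is at γ with total 1424 blocks.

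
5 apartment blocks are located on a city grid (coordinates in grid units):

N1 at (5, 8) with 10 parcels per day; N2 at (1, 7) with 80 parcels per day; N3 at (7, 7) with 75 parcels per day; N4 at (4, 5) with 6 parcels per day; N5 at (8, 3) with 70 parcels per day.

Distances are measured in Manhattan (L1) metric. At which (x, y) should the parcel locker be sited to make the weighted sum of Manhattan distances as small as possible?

Manhattan distance separates: Σwᵢ(|x−xᵢ|+|y−yᵢ|) = Σwᵢ|x−xᵢ| + Σwᵢ|y−yᵢ|, so x and y are optimised independently as 1-D weighted medians.
Total weight W = 241; half = 120.5.
x-coordinate, sorted with cumulative weight:
  x=1 (N2, w=80) cum 80
  x=4 (N4, w=6) cum 86
  x=5 (N1, w=10) cum 96
  x=7 (N3, w=75) cum 171  ← median
  x=8 (N5, w=70) cum 241
⇒ x* = 7
y-coordinate, sorted with cumulative weight:
  y=3 (N5, w=70) cum 70
  y=5 (N4, w=6) cum 76
  y=7 (N2, w=80) cum 156  ← median
  y=7 (N3, w=75) cum 231
  y=8 (N1, w=10) cum 241
⇒ y* = 7

(7, 7)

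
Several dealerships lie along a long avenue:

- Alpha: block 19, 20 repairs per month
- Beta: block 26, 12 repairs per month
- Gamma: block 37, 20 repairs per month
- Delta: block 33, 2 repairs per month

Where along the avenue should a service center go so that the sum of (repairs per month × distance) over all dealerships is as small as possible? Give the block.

For a sum of weighted absolute distances on a line, the optimum is the weighted median (not the mean). Total weight W = 54; half-weight = 27.
Sort by position and accumulate weight:
  block 19 (Alpha, w=20) → cum 20
  block 26 (Beta, w=12) → cum 32  ≥ 27 → median here
  block 33 (Delta, w=2) → cum 34
  block 37 (Gamma, w=20) → cum 54
Optimal location: block 26.

x = 26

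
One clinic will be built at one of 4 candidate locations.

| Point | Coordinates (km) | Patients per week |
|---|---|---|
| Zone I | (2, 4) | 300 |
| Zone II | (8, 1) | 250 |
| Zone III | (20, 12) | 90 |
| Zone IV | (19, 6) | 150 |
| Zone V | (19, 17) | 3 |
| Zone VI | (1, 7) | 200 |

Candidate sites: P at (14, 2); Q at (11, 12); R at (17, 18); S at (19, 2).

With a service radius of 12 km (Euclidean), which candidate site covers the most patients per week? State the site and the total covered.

Q, covering 693

Coverage radius r = 12 km; a point is covered iff (Δx)²+(Δy)² ≤ 12² = 144.
  P (14, 2): covers {Zone II, Zone III, Zone IV} → 490
  Q (11, 12): covers {Zone II, Zone III, Zone IV, Zone V, Zone VI} → 693
  R (17, 18): covers {Zone III, Zone V} → 93
  S (19, 2): covers {Zone II, Zone III, Zone IV} → 490
Maximum coverage at Q: 693 patients per week.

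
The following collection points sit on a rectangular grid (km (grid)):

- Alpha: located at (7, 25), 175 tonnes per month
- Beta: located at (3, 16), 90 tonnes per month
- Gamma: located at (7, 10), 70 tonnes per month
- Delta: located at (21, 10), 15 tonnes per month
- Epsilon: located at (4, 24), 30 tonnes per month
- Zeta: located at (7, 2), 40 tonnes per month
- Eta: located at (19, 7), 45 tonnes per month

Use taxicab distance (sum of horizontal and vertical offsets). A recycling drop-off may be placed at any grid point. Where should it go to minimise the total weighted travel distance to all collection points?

Manhattan distance separates: Σwᵢ(|x−xᵢ|+|y−yᵢ|) = Σwᵢ|x−xᵢ| + Σwᵢ|y−yᵢ|, so x and y are optimised independently as 1-D weighted medians.
Total weight W = 465; half = 232.5.
x-coordinate, sorted with cumulative weight:
  x=3 (Beta, w=90) cum 90
  x=4 (Epsilon, w=30) cum 120
  x=7 (Alpha, w=175) cum 295  ← median
  x=7 (Gamma, w=70) cum 365
  x=7 (Zeta, w=40) cum 405
  x=19 (Eta, w=45) cum 450
  x=21 (Delta, w=15) cum 465
⇒ x* = 7
y-coordinate, sorted with cumulative weight:
  y=2 (Zeta, w=40) cum 40
  y=7 (Eta, w=45) cum 85
  y=10 (Gamma, w=70) cum 155
  y=10 (Delta, w=15) cum 170
  y=16 (Beta, w=90) cum 260  ← median
  y=24 (Epsilon, w=30) cum 290
  y=25 (Alpha, w=175) cum 465
⇒ y* = 16

(7, 16)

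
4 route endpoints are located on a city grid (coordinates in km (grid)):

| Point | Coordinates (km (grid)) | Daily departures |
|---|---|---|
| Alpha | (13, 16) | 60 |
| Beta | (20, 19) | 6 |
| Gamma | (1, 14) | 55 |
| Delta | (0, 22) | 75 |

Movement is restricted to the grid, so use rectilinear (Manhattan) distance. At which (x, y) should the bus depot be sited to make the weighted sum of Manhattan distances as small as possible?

Manhattan distance separates: Σwᵢ(|x−xᵢ|+|y−yᵢ|) = Σwᵢ|x−xᵢ| + Σwᵢ|y−yᵢ|, so x and y are optimised independently as 1-D weighted medians.
Total weight W = 196; half = 98.
x-coordinate, sorted with cumulative weight:
  x=0 (Delta, w=75) cum 75
  x=1 (Gamma, w=55) cum 130  ← median
  x=13 (Alpha, w=60) cum 190
  x=20 (Beta, w=6) cum 196
⇒ x* = 1
y-coordinate, sorted with cumulative weight:
  y=14 (Gamma, w=55) cum 55
  y=16 (Alpha, w=60) cum 115  ← median
  y=19 (Beta, w=6) cum 121
  y=22 (Delta, w=75) cum 196
⇒ y* = 16

(1, 16)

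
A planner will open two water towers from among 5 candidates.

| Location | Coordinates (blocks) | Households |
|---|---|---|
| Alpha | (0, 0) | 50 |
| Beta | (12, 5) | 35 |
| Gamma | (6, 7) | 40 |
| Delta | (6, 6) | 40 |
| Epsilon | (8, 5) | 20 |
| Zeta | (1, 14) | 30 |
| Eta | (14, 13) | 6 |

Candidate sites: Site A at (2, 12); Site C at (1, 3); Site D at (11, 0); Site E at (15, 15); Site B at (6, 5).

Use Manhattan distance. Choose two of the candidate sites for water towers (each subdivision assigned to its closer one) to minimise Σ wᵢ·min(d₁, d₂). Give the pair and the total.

{Site C, Site B}, total 996

Evaluate every pair (each demand assigned to the nearer of the two):
  {Site C, Site B}: total = 996
  {Site A, Site B}: total = 1088
  {Site E, Site B}: total = 1358
  {Site D, Site B}: total = 1436
  {Site C, Site D}: total = 1676
  {Site A, Site C}: total = 1683
  {Site A, Site D}: total = 1848
  {Site C, Site E}: total = 1863
  {Site A, Site E}: total = 2283
  {Site D, Site E}: total = 2308
Best pair: {Site C, Site B} with total 996.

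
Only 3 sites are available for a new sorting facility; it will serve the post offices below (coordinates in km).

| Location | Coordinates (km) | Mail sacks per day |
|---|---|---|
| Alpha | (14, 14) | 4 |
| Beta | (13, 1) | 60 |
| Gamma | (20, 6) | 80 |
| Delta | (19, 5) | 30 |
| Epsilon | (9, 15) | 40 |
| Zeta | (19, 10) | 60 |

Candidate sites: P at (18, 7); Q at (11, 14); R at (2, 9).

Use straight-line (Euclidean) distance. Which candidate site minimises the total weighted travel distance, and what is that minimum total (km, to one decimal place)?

Total weighted distance at each candidate:
  P (18, 7): total = 1418.2
  Q (11, 14): total = 2751.9
  R (2, 9): total = 4242.4
Minimum is at P with total 1418.2 km.

P, total 1418.2 km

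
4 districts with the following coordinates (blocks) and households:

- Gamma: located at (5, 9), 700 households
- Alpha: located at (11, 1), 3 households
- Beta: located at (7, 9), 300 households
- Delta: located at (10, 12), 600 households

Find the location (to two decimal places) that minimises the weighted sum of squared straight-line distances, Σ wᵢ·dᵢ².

The minimiser of Σwᵢ‖p−pᵢ‖² is the weighted centroid p* = (Σwᵢpᵢ)/(Σwᵢ).
Σwᵢ = 1603.
Σwᵢxᵢ = 700·5 + 3·11 + 300·7 + 600·10 = 11633.
Σwᵢyᵢ = 700·9 + 3·1 + 300·9 + 600·12 = 16203.
x* = 11633/1603 = 7.26, y* = 16203/1603 = 10.11.

(7.26, 10.11)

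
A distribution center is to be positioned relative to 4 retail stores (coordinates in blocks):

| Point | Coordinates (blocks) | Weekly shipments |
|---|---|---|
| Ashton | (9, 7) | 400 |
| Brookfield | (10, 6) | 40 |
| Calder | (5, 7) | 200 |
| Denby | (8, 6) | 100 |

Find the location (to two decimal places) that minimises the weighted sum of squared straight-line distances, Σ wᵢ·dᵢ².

(7.84, 6.81)

The minimiser of Σwᵢ‖p−pᵢ‖² is the weighted centroid p* = (Σwᵢpᵢ)/(Σwᵢ).
Σwᵢ = 740.
Σwᵢxᵢ = 400·9 + 40·10 + 200·5 + 100·8 = 5800.
Σwᵢyᵢ = 400·7 + 40·6 + 200·7 + 100·6 = 5040.
x* = 5800/740 = 7.84, y* = 5040/740 = 6.81.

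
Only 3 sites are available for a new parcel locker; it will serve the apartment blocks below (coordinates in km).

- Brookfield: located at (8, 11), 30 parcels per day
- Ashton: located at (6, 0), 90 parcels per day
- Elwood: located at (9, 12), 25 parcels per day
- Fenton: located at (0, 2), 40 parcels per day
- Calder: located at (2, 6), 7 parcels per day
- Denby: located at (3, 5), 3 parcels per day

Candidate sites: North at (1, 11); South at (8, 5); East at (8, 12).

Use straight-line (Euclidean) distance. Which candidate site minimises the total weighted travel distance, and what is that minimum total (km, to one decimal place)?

Total weighted distance at each candidate:
  North (1, 11): total = 1915.9
  South (8, 5): total = 1240.8
  East (8, 12): total = 1747.4
Minimum is at South with total 1240.8 km.

South, total 1240.8 km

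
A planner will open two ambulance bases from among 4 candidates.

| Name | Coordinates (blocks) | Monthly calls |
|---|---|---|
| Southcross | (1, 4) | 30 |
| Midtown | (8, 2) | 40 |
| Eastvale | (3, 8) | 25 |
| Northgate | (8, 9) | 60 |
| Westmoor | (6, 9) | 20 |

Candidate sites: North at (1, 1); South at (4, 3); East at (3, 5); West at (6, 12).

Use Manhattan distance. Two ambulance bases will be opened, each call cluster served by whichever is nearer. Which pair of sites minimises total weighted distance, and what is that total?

Evaluate every pair (each demand assigned to the nearer of the two):
  {South, West}: total = 830
  {East, West}: total = 845
  {North, West}: total = 945
  {South, East}: total = 1045
  {North, East}: total = 1165
  {North, South}: total = 1200
Best pair: {South, West} with total 830.

{South, West}, total 830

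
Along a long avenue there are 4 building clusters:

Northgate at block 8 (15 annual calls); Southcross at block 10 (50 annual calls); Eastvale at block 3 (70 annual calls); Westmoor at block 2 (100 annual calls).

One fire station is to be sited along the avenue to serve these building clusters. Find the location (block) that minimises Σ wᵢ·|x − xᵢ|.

x = 3

For a sum of weighted absolute distances on a line, the optimum is the weighted median (not the mean). Total weight W = 235; half-weight = 117.5.
Sort by position and accumulate weight:
  block 2 (Westmoor, w=100) → cum 100
  block 3 (Eastvale, w=70) → cum 170  ≥ 117.5 → median here
  block 8 (Northgate, w=15) → cum 185
  block 10 (Southcross, w=50) → cum 235
Optimal location: block 3.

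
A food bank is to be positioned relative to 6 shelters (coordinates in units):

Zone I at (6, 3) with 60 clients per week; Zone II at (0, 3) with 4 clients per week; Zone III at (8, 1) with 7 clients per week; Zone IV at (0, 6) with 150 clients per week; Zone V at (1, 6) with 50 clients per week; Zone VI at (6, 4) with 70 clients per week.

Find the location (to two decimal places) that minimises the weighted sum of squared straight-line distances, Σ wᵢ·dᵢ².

The minimiser of Σwᵢ‖p−pᵢ‖² is the weighted centroid p* = (Σwᵢpᵢ)/(Σwᵢ).
Σwᵢ = 341.
Σwᵢxᵢ = 60·6 + 4·0 + 7·8 + 150·0 + 50·1 + 70·6 = 886.
Σwᵢyᵢ = 60·3 + 4·3 + 7·1 + 150·6 + 50·6 + 70·4 = 1679.
x* = 886/341 = 2.60, y* = 1679/341 = 4.92.

(2.60, 4.92)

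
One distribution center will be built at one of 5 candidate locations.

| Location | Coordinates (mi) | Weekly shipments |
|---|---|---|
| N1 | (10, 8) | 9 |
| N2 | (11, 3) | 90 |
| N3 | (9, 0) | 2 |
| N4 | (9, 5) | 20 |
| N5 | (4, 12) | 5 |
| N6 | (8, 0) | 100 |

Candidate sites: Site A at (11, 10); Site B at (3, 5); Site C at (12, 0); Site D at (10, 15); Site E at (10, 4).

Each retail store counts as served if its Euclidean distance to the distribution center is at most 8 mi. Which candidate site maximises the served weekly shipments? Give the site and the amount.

Coverage radius r = 8 mi; a point is covered iff (Δx)²+(Δy)² ≤ 8² = 64.
  Site A (11, 10): covers {N1, N2, N4, N5} → 124
  Site B (3, 5): covers {N1, N3, N4, N5, N6} → 136
  Site C (12, 0): covers {N2, N3, N4, N6} → 212
  Site D (10, 15): covers {N1, N5} → 14
  Site E (10, 4): covers {N1, N2, N3, N4, N6} → 221
Maximum coverage at Site E: 221 weekly shipments.

Site E, covering 221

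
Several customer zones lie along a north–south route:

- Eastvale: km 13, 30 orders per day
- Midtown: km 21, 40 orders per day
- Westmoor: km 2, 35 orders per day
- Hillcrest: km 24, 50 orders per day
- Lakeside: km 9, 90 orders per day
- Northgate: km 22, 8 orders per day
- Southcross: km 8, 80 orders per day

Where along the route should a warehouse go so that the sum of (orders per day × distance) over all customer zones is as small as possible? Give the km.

For a sum of weighted absolute distances on a line, the optimum is the weighted median (not the mean). Total weight W = 333; half-weight = 166.5.
Sort by position and accumulate weight:
  km 2 (Westmoor, w=35) → cum 35
  km 8 (Southcross, w=80) → cum 115
  km 9 (Lakeside, w=90) → cum 205  ≥ 166.5 → median here
  km 13 (Eastvale, w=30) → cum 235
  km 21 (Midtown, w=40) → cum 275
  km 22 (Northgate, w=8) → cum 283
  km 24 (Hillcrest, w=50) → cum 333
Optimal location: km 9.

x = 9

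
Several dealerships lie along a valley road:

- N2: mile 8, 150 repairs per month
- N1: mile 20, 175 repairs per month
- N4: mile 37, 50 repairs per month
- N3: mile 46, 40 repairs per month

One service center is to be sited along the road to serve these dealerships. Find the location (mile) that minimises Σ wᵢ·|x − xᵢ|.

x = 20

For a sum of weighted absolute distances on a line, the optimum is the weighted median (not the mean). Total weight W = 415; half-weight = 207.5.
Sort by position and accumulate weight:
  mile 8 (N2, w=150) → cum 150
  mile 20 (N1, w=175) → cum 325  ≥ 207.5 → median here
  mile 37 (N4, w=50) → cum 375
  mile 46 (N3, w=40) → cum 415
Optimal location: mile 20.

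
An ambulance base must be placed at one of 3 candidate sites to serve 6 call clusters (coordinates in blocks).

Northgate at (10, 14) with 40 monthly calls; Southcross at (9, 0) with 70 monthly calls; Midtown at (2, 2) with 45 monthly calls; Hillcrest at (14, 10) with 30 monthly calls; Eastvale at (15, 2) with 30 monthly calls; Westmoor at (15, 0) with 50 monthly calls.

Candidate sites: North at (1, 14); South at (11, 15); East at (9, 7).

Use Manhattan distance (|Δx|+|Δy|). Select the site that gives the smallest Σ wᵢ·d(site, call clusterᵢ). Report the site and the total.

East, total 2570 blocks

Total weighted distance at each candidate:
  North (1, 14): total = 5175
  South (11, 15): total = 3960
  East (9, 7): total = 2570
Minimum is at East with total 2570 blocks.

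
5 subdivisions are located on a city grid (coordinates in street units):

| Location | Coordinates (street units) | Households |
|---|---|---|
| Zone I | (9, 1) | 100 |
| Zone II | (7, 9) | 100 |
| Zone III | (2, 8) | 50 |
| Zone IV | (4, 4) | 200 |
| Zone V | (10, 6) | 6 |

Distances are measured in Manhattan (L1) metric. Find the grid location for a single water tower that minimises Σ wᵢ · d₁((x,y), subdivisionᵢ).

Manhattan distance separates: Σwᵢ(|x−xᵢ|+|y−yᵢ|) = Σwᵢ|x−xᵢ| + Σwᵢ|y−yᵢ|, so x and y are optimised independently as 1-D weighted medians.
Total weight W = 456; half = 228.
x-coordinate, sorted with cumulative weight:
  x=2 (Zone III, w=50) cum 50
  x=4 (Zone IV, w=200) cum 250  ← median
  x=7 (Zone II, w=100) cum 350
  x=9 (Zone I, w=100) cum 450
  x=10 (Zone V, w=6) cum 456
⇒ x* = 4
y-coordinate, sorted with cumulative weight:
  y=1 (Zone I, w=100) cum 100
  y=4 (Zone IV, w=200) cum 300  ← median
  y=6 (Zone V, w=6) cum 306
  y=8 (Zone III, w=50) cum 356
  y=9 (Zone II, w=100) cum 456
⇒ y* = 4

(4, 4)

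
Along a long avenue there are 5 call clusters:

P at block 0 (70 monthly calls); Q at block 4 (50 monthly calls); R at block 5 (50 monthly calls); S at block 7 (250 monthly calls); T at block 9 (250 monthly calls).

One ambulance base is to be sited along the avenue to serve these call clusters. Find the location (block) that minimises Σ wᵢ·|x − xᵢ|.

For a sum of weighted absolute distances on a line, the optimum is the weighted median (not the mean). Total weight W = 670; half-weight = 335.
Sort by position and accumulate weight:
  block 0 (P, w=70) → cum 70
  block 4 (Q, w=50) → cum 120
  block 5 (R, w=50) → cum 170
  block 7 (S, w=250) → cum 420  ≥ 335 → median here
  block 9 (T, w=250) → cum 670
Optimal location: block 7.

x = 7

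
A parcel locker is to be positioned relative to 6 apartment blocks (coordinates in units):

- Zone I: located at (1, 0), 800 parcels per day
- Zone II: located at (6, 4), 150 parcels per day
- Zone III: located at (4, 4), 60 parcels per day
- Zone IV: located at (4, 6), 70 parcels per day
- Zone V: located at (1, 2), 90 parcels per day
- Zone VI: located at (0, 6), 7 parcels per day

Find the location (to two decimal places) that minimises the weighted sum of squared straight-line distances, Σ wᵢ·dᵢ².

(1.96, 1.26)

The minimiser of Σwᵢ‖p−pᵢ‖² is the weighted centroid p* = (Σwᵢpᵢ)/(Σwᵢ).
Σwᵢ = 1177.
Σwᵢxᵢ = 800·1 + 150·6 + 60·4 + 70·4 + 90·1 + 7·0 = 2310.
Σwᵢyᵢ = 800·0 + 150·4 + 60·4 + 70·6 + 90·2 + 7·6 = 1482.
x* = 2310/1177 = 1.96, y* = 1482/1177 = 1.26.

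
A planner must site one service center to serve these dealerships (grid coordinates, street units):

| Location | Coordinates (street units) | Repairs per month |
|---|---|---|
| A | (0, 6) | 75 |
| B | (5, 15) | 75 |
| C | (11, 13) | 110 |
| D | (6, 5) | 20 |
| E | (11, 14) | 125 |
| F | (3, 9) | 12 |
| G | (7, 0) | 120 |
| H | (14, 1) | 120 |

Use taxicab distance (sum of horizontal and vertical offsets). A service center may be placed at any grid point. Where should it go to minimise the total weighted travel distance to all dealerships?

(11, 6)

Manhattan distance separates: Σwᵢ(|x−xᵢ|+|y−yᵢ|) = Σwᵢ|x−xᵢ| + Σwᵢ|y−yᵢ|, so x and y are optimised independently as 1-D weighted medians.
Total weight W = 657; half = 328.5.
x-coordinate, sorted with cumulative weight:
  x=0 (A, w=75) cum 75
  x=3 (F, w=12) cum 87
  x=5 (B, w=75) cum 162
  x=6 (D, w=20) cum 182
  x=7 (G, w=120) cum 302
  x=11 (C, w=110) cum 412  ← median
  x=11 (E, w=125) cum 537
  x=14 (H, w=120) cum 657
⇒ x* = 11
y-coordinate, sorted with cumulative weight:
  y=0 (G, w=120) cum 120
  y=1 (H, w=120) cum 240
  y=5 (D, w=20) cum 260
  y=6 (A, w=75) cum 335  ← median
  y=9 (F, w=12) cum 347
  y=13 (C, w=110) cum 457
  y=14 (E, w=125) cum 582
  y=15 (B, w=75) cum 657
⇒ y* = 6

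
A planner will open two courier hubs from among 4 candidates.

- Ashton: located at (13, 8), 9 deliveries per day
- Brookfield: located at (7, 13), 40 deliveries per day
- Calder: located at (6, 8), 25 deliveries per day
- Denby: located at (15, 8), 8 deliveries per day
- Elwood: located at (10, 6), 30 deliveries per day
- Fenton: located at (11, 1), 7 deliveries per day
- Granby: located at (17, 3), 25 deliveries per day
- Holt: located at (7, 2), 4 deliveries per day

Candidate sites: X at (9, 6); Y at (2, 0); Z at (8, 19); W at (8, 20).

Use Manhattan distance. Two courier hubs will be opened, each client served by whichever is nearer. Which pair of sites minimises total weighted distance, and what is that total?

Evaluate every pair (each demand assigned to the nearer of the two):
  {X, Z}: total = 901
  {X, W}: total = 941
  {X, Y}: total = 981
  {Y, Z}: total = 1836
  {Y, W}: total = 1893
  {Z, W}: total = 2187
Best pair: {X, Z} with total 901.

{X, Z}, total 901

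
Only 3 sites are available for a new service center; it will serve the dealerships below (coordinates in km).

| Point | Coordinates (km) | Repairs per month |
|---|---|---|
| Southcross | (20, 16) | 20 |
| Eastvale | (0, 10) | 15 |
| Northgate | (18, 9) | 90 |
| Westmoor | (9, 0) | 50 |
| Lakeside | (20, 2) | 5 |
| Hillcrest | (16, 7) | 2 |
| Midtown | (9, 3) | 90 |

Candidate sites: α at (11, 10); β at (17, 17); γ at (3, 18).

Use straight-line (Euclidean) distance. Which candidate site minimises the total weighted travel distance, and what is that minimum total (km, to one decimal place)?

Total weighted distance at each candidate:
  α (11, 10): total = 2254.7
  β (17, 17): total = 3551.8
  γ (3, 18): total = 4598.3
Minimum is at α with total 2254.7 km.

α, total 2254.7 km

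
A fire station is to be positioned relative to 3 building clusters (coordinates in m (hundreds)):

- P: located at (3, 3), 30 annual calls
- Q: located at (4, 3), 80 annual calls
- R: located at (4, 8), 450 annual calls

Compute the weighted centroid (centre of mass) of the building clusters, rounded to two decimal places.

The minimiser of Σwᵢ‖p−pᵢ‖² is the weighted centroid p* = (Σwᵢpᵢ)/(Σwᵢ).
Σwᵢ = 560.
Σwᵢxᵢ = 30·3 + 80·4 + 450·4 = 2210.
Σwᵢyᵢ = 30·3 + 80·3 + 450·8 = 3930.
x* = 2210/560 = 3.95, y* = 3930/560 = 7.02.

(3.95, 7.02)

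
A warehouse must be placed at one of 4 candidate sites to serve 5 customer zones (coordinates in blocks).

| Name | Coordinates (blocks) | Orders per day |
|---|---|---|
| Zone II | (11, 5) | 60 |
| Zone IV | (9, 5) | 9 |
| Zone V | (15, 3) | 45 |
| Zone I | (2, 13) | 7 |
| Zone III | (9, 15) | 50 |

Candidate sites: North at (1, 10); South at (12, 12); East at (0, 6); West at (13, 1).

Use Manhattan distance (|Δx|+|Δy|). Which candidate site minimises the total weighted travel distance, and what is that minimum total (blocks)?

South, total 1487 blocks

Total weighted distance at each candidate:
  North (1, 10): total = 2640
  South (12, 12): total = 1487
  East (0, 6): total = 2583
  West (13, 1): total = 1673
Minimum is at South with total 1487 blocks.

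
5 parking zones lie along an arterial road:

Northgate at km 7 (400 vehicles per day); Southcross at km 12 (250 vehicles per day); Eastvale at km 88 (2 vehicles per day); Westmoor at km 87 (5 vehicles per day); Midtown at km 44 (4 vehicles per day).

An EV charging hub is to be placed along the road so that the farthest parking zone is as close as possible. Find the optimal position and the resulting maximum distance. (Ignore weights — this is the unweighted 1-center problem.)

location 47.5, max distance 40.5

The 1-center on a line is the midpoint of the two extreme points: leftmost at 7, rightmost at 88.
Optimal location = (7 + 88)/2 = 47.5; maximum distance = (88 − 7)/2 = 40.5.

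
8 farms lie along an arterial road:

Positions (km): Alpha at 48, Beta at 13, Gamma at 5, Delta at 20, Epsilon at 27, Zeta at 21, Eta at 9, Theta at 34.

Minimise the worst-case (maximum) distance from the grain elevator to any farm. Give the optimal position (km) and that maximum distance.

The 1-center on a line is the midpoint of the two extreme points: leftmost at 5, rightmost at 48.
Optimal location = (5 + 48)/2 = 26.5; maximum distance = (48 − 5)/2 = 21.5.

location 26.5, max distance 21.5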